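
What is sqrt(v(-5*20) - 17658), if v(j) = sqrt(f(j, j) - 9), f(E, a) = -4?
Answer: sqrt(-17658 + I*sqrt(13)) ≈ 0.014 + 132.88*I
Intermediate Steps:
v(j) = I*sqrt(13) (v(j) = sqrt(-4 - 9) = sqrt(-13) = I*sqrt(13))
sqrt(v(-5*20) - 17658) = sqrt(I*sqrt(13) - 17658) = sqrt(-17658 + I*sqrt(13))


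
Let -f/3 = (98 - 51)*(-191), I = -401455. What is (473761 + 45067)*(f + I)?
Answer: -194313537872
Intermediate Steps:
f = 26931 (f = -3*(98 - 51)*(-191) = -141*(-191) = -3*(-8977) = 26931)
(473761 + 45067)*(f + I) = (473761 + 45067)*(26931 - 401455) = 518828*(-374524) = -194313537872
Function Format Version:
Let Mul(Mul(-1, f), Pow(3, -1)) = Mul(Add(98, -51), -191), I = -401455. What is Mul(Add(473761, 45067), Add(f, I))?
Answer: -194313537872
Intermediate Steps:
f = 26931 (f = Mul(-3, Mul(Add(98, -51), -191)) = Mul(-3, Mul(47, -191)) = Mul(-3, -8977) = 26931)
Mul(Add(473761, 45067), Add(f, I)) = Mul(Add(473761, 45067), Add(26931, -401455)) = Mul(518828, -374524) = -194313537872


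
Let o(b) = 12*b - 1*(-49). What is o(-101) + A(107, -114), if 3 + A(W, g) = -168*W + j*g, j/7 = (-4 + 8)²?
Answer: -31910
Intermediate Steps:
o(b) = 49 + 12*b (o(b) = 12*b + 49 = 49 + 12*b)
j = 112 (j = 7*(-4 + 8)² = 7*4² = 7*16 = 112)
A(W, g) = -3 - 168*W + 112*g (A(W, g) = -3 + (-168*W + 112*g) = -3 - 168*W + 112*g)
o(-101) + A(107, -114) = (49 + 12*(-101)) + (-3 - 168*107 + 112*(-114)) = (49 - 1212) + (-3 - 17976 - 12768) = -1163 - 30747 = -31910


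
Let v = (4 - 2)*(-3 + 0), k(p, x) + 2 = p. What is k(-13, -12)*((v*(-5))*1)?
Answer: -450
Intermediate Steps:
k(p, x) = -2 + p
v = -6 (v = 2*(-3) = -6)
k(-13, -12)*((v*(-5))*1) = (-2 - 13)*(-6*(-5)*1) = -450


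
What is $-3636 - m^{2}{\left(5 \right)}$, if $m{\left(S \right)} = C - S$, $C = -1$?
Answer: $-3672$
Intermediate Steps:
$m{\left(S \right)} = -1 - S$
$-3636 - m^{2}{\left(5 \right)} = -3636 - \left(-1 - 5\right)^{2} = -3636 - \left(-6\right)^{2} = -3636 - 36 = -3672$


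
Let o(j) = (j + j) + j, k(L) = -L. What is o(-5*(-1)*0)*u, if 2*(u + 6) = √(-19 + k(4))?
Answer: 0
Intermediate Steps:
o(j) = 3*j (o(j) = 2*j + j = 3*j)
u = -6 + I*√23/2 (u = -6 + √(-19 - 1*4)/2 = -6 + √(-19 - 4)/2 = -6 + √(-23)/2 = -6 + (I*√23)/2 = -6 + I*√23/2 ≈ -6.0 + 2.3979*I)
o(-5*(-1)*0)*u = (3*(-5*(-1)*0))*(-6 + I*√23/2) = (3*(5*0))*(-6 + I*√23/2) = (3*0)*(-6 + I*√23/2) = 0*(-6 + I*√23/2) = 0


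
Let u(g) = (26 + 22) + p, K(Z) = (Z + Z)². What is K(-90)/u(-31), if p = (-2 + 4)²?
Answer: 8100/13 ≈ 623.08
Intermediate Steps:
p = 4 (p = 2² = 4)
K(Z) = 4*Z² (K(Z) = (2*Z)² = 4*Z²)
u(g) = 52 (u(g) = (26 + 22) + 4 = 48 + 4 = 52)
K(-90)/u(-31) = (4*(-90)²)/52 = (4*8100)*(1/52) = 32400*(1/52) = 8100/13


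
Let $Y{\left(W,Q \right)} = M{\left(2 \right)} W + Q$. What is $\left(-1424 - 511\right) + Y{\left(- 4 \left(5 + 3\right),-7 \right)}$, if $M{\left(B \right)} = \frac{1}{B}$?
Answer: $-1958$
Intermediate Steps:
$Y{\left(W,Q \right)} = Q + \frac{W}{2}$ ($Y{\left(W,Q \right)} = \frac{W}{2} + Q = Q + \frac{W}{2}$)
$\left(-1424 - 511\right) + Y{\left(- 4 \left(5 + 3\right),-7 \right)} = \left(-1424 - 511\right) + \left(-7 + \frac{\left(-4\right) \left(5 + 3\right)}{2}\right) = -1935 + \left(-7 + \frac{\left(-4\right) 8}{2}\right) = -1935 + \left(-7 + \frac{1}{2} \left(-32\right)\right) = -1935 - 23 = -1958$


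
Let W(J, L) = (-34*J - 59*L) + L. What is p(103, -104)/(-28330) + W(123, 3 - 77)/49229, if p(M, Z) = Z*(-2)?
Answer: -3561666/697328785 ≈ -0.0051076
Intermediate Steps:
p(M, Z) = -2*Z
W(J, L) = -58*L - 34*J (W(J, L) = (-59*L - 34*J) + L = -58*L - 34*J)
p(103, -104)/(-28330) + W(123, 3 - 77)/49229 = -2*(-104)/(-28330) + (-58*(3 - 77) - 34*123)/49229 = 208*(-1/28330) + (-58*(-74) - 4182)*(1/49229) = -104/14165 + (4292 - 4182)*(1/49229) = -104/14165 + 110*(1/49229) = -104/14165 + 110/49229 = -3561666/697328785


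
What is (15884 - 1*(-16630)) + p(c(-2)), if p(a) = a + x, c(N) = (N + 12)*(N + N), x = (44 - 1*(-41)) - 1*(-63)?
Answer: 32622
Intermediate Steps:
x = 148 (x = (44 + 41) + 63 = 85 + 63 = 148)
c(N) = 2*N*(12 + N) (c(N) = (12 + N)*(2*N) = 2*N*(12 + N))
p(a) = 148 + a (p(a) = a + 148 = 148 + a)
(15884 - 1*(-16630)) + p(c(-2)) = (15884 - 1*(-16630)) + (148 + 2*(-2)*(12 - 2)) = (15884 + 16630) + (148 + 2*(-2)*10) = 32514 + (148 - 40) = 32514 + 108 = 32622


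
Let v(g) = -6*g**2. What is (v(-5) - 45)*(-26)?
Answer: 5070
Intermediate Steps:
(v(-5) - 45)*(-26) = (-6*(-5)**2 - 45)*(-26) = (-6*25 - 45)*(-26) = (-150 - 45)*(-26) = -195*(-26) = 5070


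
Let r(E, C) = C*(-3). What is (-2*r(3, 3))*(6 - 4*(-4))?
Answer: 396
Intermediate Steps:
r(E, C) = -3*C
(-2*r(3, 3))*(6 - 4*(-4)) = (-(-6)*3)*(6 - 4*(-4)) = (-2*(-9))*(6 + 16) = 18*22 = 396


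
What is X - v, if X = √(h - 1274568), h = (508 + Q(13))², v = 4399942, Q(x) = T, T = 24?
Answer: -4399942 + 2*I*√247886 ≈ -4.3999e+6 + 995.76*I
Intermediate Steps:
Q(x) = 24
h = 283024 (h = (508 + 24)² = 532² = 283024)
X = 2*I*√247886 (X = √(283024 - 1274568) = √(-991544) = 2*I*√247886 ≈ 995.76*I)
X - v = 2*I*√247886 - 1*4399942 = 2*I*√247886 - 4399942 = -4399942 + 2*I*√247886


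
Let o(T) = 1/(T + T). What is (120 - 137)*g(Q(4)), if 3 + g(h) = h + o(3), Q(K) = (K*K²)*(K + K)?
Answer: -51935/6 ≈ -8655.8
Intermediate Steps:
o(T) = 1/(2*T)
Q(K) = 2*K⁴ (Q(K) = K³*(2*K) = 2*K⁴)
g(h) = -17/6 + h (g(h) = -3 + (h + (½)/3) = -3 + (h + (½)*(⅓)) = -3 + (h + ⅙) = -3 + (⅙ + h) = -17/6 + h)
(120 - 137)*g(Q(4)) = (120 - 137)*(-17/6 + 2*4⁴) = -17*(-17/6 + 2*256) = -17*(-17/6 + 512) = -17*3055/6 = -51935/6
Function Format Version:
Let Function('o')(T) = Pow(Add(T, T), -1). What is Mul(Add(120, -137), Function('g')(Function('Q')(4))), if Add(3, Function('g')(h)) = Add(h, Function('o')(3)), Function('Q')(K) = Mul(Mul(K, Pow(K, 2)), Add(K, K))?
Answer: Rational(-51935, 6) ≈ -8655.8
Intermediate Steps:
Function('o')(T) = Mul(Rational(1, 2), Pow(T, -1)) (Function('o')(T) = Pow(Mul(2, T), -1) = Mul(Rational(1, 2), Pow(T, -1)))
Function('Q')(K) = Mul(2, Pow(K, 4)) (Function('Q')(K) = Mul(Pow(K, 3), Mul(2, K)) = Mul(2, Pow(K, 4)))
Function('g')(h) = Add(Rational(-17, 6), h) (Function('g')(h) = Add(-3, Add(h, Mul(Rational(1, 2), Pow(3, -1)))) = Add(-3, Add(h, Mul(Rational(1, 2), Rational(1, 3)))) = Add(-3, Add(h, Rational(1, 6))) = Add(-3, Add(Rational(1, 6), h)) = Add(Rational(-17, 6), h))
Mul(Add(120, -137), Function('g')(Function('Q')(4))) = Mul(Add(120, -137), Add(Rational(-17, 6), Mul(2, Pow(4, 4)))) = Mul(-17, Add(Rational(-17, 6), Mul(2, 256))) = Mul(-17, Add(Rational(-17, 6), 512)) = Mul(-17, Rational(3055, 6)) = Rational(-51935, 6)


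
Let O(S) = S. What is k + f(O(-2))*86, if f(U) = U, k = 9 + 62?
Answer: -101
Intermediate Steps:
k = 71
k + f(O(-2))*86 = 71 - 2*86 = 71 - 172 = -101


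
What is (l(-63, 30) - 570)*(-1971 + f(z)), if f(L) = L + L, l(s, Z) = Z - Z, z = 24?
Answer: 1096110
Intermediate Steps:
l(s, Z) = 0
f(L) = 2*L
(l(-63, 30) - 570)*(-1971 + f(z)) = (0 - 570)*(-1971 + 2*24) = -570*(-1971 + 48) = -570*(-1923) = 1096110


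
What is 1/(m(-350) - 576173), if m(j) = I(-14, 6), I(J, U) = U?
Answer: -1/576167 ≈ -1.7356e-6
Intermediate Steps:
m(j) = 6
1/(m(-350) - 576173) = 1/(6 - 576173) = 1/(-576167) = -1/576167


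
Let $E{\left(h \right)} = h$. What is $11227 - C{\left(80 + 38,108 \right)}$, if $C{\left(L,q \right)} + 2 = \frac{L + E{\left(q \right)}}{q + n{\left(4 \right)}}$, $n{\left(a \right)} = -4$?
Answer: $\frac{583795}{52} \approx 11227.0$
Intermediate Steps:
$C{\left(L,q \right)} = -2 + \frac{L + q}{-4 + q}$ ($C{\left(L,q \right)} = -2 + \frac{L + q}{q - 4} = -2 + \frac{L + q}{-4 + q}$)
$11227 - C{\left(80 + 38,108 \right)} = 11227 - \frac{8 + \left(80 + 38\right) - 108}{-4 + 108} = 11227 - \frac{8 + 118 - 108}{104} = 11227 - \frac{1}{104} \cdot 18 = 11227 - \frac{9}{52} = \frac{583795}{52}$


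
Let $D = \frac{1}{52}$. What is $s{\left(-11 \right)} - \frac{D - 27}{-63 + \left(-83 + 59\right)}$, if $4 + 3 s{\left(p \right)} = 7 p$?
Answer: $- \frac{123551}{4524} \approx -27.31$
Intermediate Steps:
$s{\left(p \right)} = - \frac{4}{3} + \frac{7 p}{3}$
$D = \frac{1}{52} \approx 0.019231$
$s{\left(-11 \right)} - \frac{D - 27}{-63 + \left(-83 + 59\right)} = \left(- \frac{4}{3} + \frac{7}{3} \left(-11\right)\right) - \frac{\frac{1}{52} - 27}{-63 + \left(-83 + 59\right)} = \left(- \frac{4}{3} - \frac{77}{3}\right) - - \frac{1403}{52 \left(-63 - 24\right)} = -27 - - \frac{1403}{52 \left(-87\right)} = -27 - \left(- \frac{1403}{52}\right) \left(- \frac{1}{87}\right) = -27 - \frac{1403}{4524} = - \frac{123551}{4524}$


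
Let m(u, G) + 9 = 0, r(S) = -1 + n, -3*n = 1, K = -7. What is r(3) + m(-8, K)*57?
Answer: -1543/3 ≈ -514.33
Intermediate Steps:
n = -1/3 (n = -1/3*1 = -1/3 ≈ -0.33333)
r(S) = -4/3 (r(S) = -1 - 1/3 = -4/3)
m(u, G) = -9 (m(u, G) = -9 + 0 = -9)
r(3) + m(-8, K)*57 = -4/3 - 9*57 = -4/3 - 513 = -1543/3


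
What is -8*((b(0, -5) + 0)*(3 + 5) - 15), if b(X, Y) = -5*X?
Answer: 120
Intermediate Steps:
-8*((b(0, -5) + 0)*(3 + 5) - 15) = -8*((-5*0 + 0)*(3 + 5) - 15) = -8*((0 + 0)*8 - 15) = -8*(0*8 - 15) = -8*(0 - 15) = -8*(-15) = 120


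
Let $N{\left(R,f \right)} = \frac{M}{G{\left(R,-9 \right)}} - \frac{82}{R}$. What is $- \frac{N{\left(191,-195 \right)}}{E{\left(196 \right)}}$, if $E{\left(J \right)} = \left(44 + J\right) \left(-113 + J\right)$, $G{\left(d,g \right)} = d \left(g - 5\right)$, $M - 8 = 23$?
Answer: $\frac{393}{17755360} \approx 2.2134 \cdot 10^{-5}$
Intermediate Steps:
$M = 31$ ($M = 8 + 23 = 31$)
$G{\left(d,g \right)} = d \left(-5 + g\right)$
$E{\left(J \right)} = \left(-113 + J\right) \left(44 + J\right)$
$N{\left(R,f \right)} = - \frac{1179}{14 R}$ ($N{\left(R,f \right)} = \frac{31}{R \left(-5 - 9\right)} - \frac{82}{R} = \frac{31}{R \left(-14\right)} - \frac{82}{R} = \frac{31}{\left(-14\right) R} - \frac{82}{R} = 31 \left(- \frac{1}{14 R}\right) - \frac{82}{R} = - \frac{31}{14 R} - \frac{82}{R} = - \frac{1179}{14 R}$)
$- \frac{N{\left(191,-195 \right)}}{E{\left(196 \right)}} = - \frac{\left(- \frac{1179}{14}\right) \frac{1}{191}}{-4972 + 196^{2} - 13524} = - \frac{\left(- \frac{1179}{14}\right) \frac{1}{191}}{-4972 + 38416 - 13524} = - \frac{-1179}{2674 \cdot 19920} = \left(-1\right) \left(- \frac{393}{17755360}\right) = \frac{393}{17755360}$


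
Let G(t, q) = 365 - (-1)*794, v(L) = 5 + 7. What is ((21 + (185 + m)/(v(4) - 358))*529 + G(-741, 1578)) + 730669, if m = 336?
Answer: 256780593/346 ≈ 7.4214e+5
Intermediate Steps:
v(L) = 12
G(t, q) = 1159 (G(t, q) = 365 - 1*(-794) = 365 + 794 = 1159)
((21 + (185 + m)/(v(4) - 358))*529 + G(-741, 1578)) + 730669 = ((21 + (185 + 336)/(12 - 358))*529 + 1159) + 730669 = ((21 + 521/(-346))*529 + 1159) + 730669 = ((21 + 521*(-1/346))*529 + 1159) + 730669 = ((21 - 521/346)*529 + 1159) + 730669 = ((6745/346)*529 + 1159) + 730669 = (3568105/346 + 1159) + 730669 = 3969119/346 + 730669 = 256780593/346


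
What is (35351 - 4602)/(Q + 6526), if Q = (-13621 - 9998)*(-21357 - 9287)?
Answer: 30749/723787162 ≈ 4.2484e-5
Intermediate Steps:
Q = 723780636 (Q = -23619*(-30644) = 723780636)
(35351 - 4602)/(Q + 6526) = (35351 - 4602)/(723780636 + 6526) = 30749/723787162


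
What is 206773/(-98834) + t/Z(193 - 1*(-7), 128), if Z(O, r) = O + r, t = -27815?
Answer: -1408444627/16208776 ≈ -86.894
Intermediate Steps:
206773/(-98834) + t/Z(193 - 1*(-7), 128) = 206773/(-98834) - 27815/((193 - 1*(-7)) + 128) = 206773*(-1/98834) - 27815/((193 + 7) + 128) = -206773/98834 - 27815/(200 + 128) = -206773/98834 - 27815/328 = -1408444627/16208776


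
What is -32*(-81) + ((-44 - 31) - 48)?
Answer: 2469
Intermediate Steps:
-32*(-81) + ((-44 - 31) - 48) = 2592 + (-75 - 48) = 2592 - 123 = 2469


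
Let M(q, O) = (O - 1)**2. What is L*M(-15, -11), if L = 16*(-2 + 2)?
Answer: 0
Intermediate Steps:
M(q, O) = (-1 + O)**2
L = 0 (L = 16*0 = 0)
L*M(-15, -11) = 0*(-1 - 11)**2 = 0*(-12)**2 = 0*144 = 0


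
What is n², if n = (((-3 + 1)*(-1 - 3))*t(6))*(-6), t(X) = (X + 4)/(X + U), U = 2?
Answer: 3600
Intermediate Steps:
t(X) = (4 + X)/(2 + X) (t(X) = (X + 4)/(X + 2) = (4 + X)/(2 + X))
n = -60 (n = (((-3 + 1)*(-1 - 3))*((4 + 6)/(2 + 6)))*(-6) = ((-2*(-4))*(10/8))*(-6) = (8*((⅛)*10))*(-6) = (8*(5/4))*(-6) = 10*(-6) = -60)
n² = (-60)² = 3600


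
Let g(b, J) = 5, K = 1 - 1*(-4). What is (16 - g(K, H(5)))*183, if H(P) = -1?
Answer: 2013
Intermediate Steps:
K = 5 (K = 1 + 4 = 5)
(16 - g(K, H(5)))*183 = (16 - 1*5)*183 = (16 - 5)*183 = 11*183 = 2013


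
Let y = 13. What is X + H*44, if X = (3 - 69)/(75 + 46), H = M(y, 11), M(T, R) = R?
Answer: 5318/11 ≈ 483.45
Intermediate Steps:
H = 11
X = -6/11 (X = -66/121 = -66*1/121 = -6/11 ≈ -0.54545)
X + H*44 = -6/11 + 11*44 = -6/11 + 484 = 5318/11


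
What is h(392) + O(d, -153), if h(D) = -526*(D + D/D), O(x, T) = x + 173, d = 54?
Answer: -206491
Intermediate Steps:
O(x, T) = 173 + x
h(D) = -526 - 526*D (h(D) = -526*(D + 1) = -526*(1 + D) = -526 - 526*D)
h(392) + O(d, -153) = (-526 - 526*392) + (173 + 54) = (-526 - 206192) + 227 = -206718 + 227 = -206491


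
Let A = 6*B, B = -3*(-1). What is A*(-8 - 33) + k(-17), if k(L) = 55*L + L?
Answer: -1690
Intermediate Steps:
B = 3
k(L) = 56*L
A = 18 (A = 6*3 = 18)
A*(-8 - 33) + k(-17) = 18*(-8 - 33) + 56*(-17) = 18*(-41) - 952 = -738 - 952 = -1690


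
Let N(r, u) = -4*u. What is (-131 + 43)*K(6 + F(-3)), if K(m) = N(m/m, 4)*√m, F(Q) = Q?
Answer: 1408*√3 ≈ 2438.7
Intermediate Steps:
K(m) = -16*√m (K(m) = (-4*4)*√m = -16*√m)
(-131 + 43)*K(6 + F(-3)) = (-131 + 43)*(-16*√(6 - 3)) = -(-1408)*√3 = 1408*√3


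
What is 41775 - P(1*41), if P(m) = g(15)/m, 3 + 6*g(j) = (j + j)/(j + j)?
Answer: 5138326/123 ≈ 41775.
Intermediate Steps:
g(j) = -1/3 (g(j) = -1/2 + ((j + j)/(j + j))/6 = -1/2 + ((2*j)/((2*j)))/6 = -1/2 + ((2*j)*(1/(2*j)))/6 = -1/2 + (1/6)*1 = -1/2 + 1/6 = -1/3)
P(m) = -1/(3*m)
41775 - P(1*41) = 41775 - (-1)/(3*(1*41)) = 41775 - (-1)/(3*41) = 41775 - 1*(-1/123) = 41775 + 1/123 = 5138326/123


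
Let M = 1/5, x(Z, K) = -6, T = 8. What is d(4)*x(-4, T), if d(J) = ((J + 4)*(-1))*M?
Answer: 48/5 ≈ 9.6000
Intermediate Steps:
M = ⅕ ≈ 0.20000
d(J) = -⅘ - J/5 (d(J) = ((J + 4)*(-1))*(⅕) = ((4 + J)*(-1))*(⅕) = (-4 - J)*(⅕) = -⅘ - J/5)
d(4)*x(-4, T) = (-⅘ - ⅕*4)*(-6) = (-⅘ - ⅘)*(-6) = -8/5*(-6) = 48/5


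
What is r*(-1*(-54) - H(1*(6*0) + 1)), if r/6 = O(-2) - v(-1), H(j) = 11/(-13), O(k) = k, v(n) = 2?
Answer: -17112/13 ≈ -1316.3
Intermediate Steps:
H(j) = -11/13 (H(j) = 11*(-1/13) = -11/13)
r = -24 (r = 6*(-2 - 1*2) = 6*(-2 - 2) = 6*(-4) = -24)
r*(-1*(-54) - H(1*(6*0) + 1)) = -24*(-1*(-54) - 1*(-11/13)) = -24*(54 + 11/13) = -24*713/13 = -17112/13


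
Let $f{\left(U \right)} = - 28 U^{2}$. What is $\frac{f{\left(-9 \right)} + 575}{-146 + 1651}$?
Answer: $- \frac{1693}{1505} \approx -1.1249$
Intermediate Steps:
$\frac{f{\left(-9 \right)} + 575}{-146 + 1651} = \frac{- 28 \left(-9\right)^{2} + 575}{-146 + 1651} = \frac{\left(-28\right) 81 + 575}{1505} = \left(-2268 + 575\right) \frac{1}{1505} = \left(-1693\right) \frac{1}{1505} = - \frac{1693}{1505}$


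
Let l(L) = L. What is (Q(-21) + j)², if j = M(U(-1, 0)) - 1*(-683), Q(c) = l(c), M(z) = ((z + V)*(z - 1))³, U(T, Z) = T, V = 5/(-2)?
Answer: 1010025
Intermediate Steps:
V = -5/2 (V = 5*(-½) = -5/2 ≈ -2.5000)
M(z) = (-1 + z)³*(-5/2 + z)³ (M(z) = ((z - 5/2)*(z - 1))³ = ((-5/2 + z)*(-1 + z))³ = ((-1 + z)*(-5/2 + z))³ = (-1 + z)³*(-5/2 + z)³)
Q(c) = c
j = 1026 (j = (-1 - 1)³*(-5 + 2*(-1))³/8 - 1*(-683) = (⅛)*(-2)³*(-5 - 2)³ + 683 = (⅛)*(-8)*(-7)³ + 683 = (⅛)*(-8)*(-343) + 683 = 343 + 683 = 1026)
(Q(-21) + j)² = (-21 + 1026)² = 1005² = 1010025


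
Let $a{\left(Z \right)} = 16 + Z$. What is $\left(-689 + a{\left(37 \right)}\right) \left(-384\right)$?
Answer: $244224$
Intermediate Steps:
$\left(-689 + a{\left(37 \right)}\right) \left(-384\right) = \left(-689 + \left(16 + 37\right)\right) \left(-384\right) = \left(-689 + 53\right) \left(-384\right) = \left(-636\right) \left(-384\right) = 244224$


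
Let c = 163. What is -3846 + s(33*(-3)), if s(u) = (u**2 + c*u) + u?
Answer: -10281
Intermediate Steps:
s(u) = u**2 + 164*u (s(u) = (u**2 + 163*u) + u = u**2 + 164*u)
-3846 + s(33*(-3)) = -3846 + (33*(-3))*(164 + 33*(-3)) = -3846 - 99*(164 - 99) = -3846 - 99*65 = -3846 - 6435 = -10281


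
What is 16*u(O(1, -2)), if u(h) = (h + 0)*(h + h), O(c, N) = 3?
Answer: 288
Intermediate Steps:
u(h) = 2*h**2 (u(h) = h*(2*h) = 2*h**2)
16*u(O(1, -2)) = 16*(2*3**2) = 16*(2*9) = 16*18 = 288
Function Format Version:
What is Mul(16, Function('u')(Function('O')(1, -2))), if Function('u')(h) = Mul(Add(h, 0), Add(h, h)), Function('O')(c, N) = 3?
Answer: 288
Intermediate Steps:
Function('u')(h) = Mul(2, Pow(h, 2)) (Function('u')(h) = Mul(h, Mul(2, h)) = Mul(2, Pow(h, 2)))
Mul(16, Function('u')(Function('O')(1, -2))) = Mul(16, Mul(2, Pow(3, 2))) = Mul(16, Mul(2, 9)) = Mul(16, 18) = 288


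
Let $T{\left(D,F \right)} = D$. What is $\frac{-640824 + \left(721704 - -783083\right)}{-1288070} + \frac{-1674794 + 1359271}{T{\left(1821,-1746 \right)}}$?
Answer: $- \frac{407988987233}{2345575470} \approx -173.94$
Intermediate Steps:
$\frac{-640824 + \left(721704 - -783083\right)}{-1288070} + \frac{-1674794 + 1359271}{T{\left(1821,-1746 \right)}} = \frac{-640824 + \left(721704 - -783083\right)}{-1288070} + \frac{-1674794 + 1359271}{1821} = \left(-640824 + \left(721704 + 783083\right)\right) \left(- \frac{1}{1288070}\right) - \frac{315523}{1821} = \left(-640824 + 1504787\right) \left(- \frac{1}{1288070}\right) - \frac{315523}{1821} = 863963 \left(- \frac{1}{1288070}\right) - \frac{315523}{1821} = - \frac{863963}{1288070} - \frac{315523}{1821} = - \frac{407988987233}{2345575470}$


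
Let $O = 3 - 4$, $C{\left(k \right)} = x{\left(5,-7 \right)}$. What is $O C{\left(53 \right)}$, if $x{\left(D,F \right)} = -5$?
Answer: $5$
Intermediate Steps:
$C{\left(k \right)} = -5$
$O = -1$ ($O = 3 - 4 = -1$)
$O C{\left(53 \right)} = \left(-1\right) \left(-5\right) = 5$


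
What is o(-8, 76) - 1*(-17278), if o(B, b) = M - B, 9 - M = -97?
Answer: 17392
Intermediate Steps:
M = 106 (M = 9 - 1*(-97) = 9 + 97 = 106)
o(B, b) = 106 - B
o(-8, 76) - 1*(-17278) = (106 - 1*(-8)) - 1*(-17278) = (106 + 8) + 17278 = 114 + 17278 = 17392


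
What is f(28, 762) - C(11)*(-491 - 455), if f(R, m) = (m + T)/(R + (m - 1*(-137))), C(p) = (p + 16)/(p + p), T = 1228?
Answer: 1078237/927 ≈ 1163.1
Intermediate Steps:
C(p) = (16 + p)/(2*p) (C(p) = (16 + p)/((2*p)) = (16 + p)*(1/(2*p)) = (16 + p)/(2*p))
f(R, m) = (1228 + m)/(137 + R + m) (f(R, m) = (m + 1228)/(R + (m - 1*(-137))) = (1228 + m)/(R + (m + 137)) = (1228 + m)/(R + (137 + m)) = (1228 + m)/(137 + R + m))
f(28, 762) - C(11)*(-491 - 455) = (1228 + 762)/(137 + 28 + 762) - (½)*(16 + 11)/11*(-491 - 455) = 1990/927 - (½)*(1/11)*27*(-946) = (1/927)*1990 - 27*(-946)/22 = 1990/927 - 1*(-1161) = 1990/927 + 1161 = 1078237/927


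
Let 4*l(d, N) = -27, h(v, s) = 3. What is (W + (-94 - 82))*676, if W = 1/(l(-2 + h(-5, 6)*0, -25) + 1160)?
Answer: -548833584/4613 ≈ -1.1898e+5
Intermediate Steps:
l(d, N) = -27/4 (l(d, N) = (¼)*(-27) = -27/4)
W = 4/4613 (W = 1/(-27/4 + 1160) = 1/(4613/4) = 4/4613 ≈ 0.00086711)
(W + (-94 - 82))*676 = (4/4613 + (-94 - 82))*676 = (4/4613 - 176)*676 = -811884/4613*676 = -548833584/4613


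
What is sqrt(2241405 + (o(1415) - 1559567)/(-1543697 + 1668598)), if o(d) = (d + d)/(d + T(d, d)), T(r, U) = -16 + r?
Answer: sqrt(1412673709633017134583)/25105101 ≈ 1497.1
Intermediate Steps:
o(d) = 2*d/(-16 + 2*d) (o(d) = (d + d)/(d + (-16 + d)) = (2*d)/(-16 + 2*d) = 2*d/(-16 + 2*d))
sqrt(2241405 + (o(1415) - 1559567)/(-1543697 + 1668598)) = sqrt(2241405 + (1415/(-8 + 1415) - 1559567)/(-1543697 + 1668598)) = sqrt(2241405 + (1415/1407 - 1559567)/124901) = sqrt(2241405 + (1415*(1/1407) - 1559567)*(1/124901)) = sqrt(2241405 + (1415/1407 - 1559567)*(1/124901)) = sqrt(2241405 - 2194309354/1407*1/124901) = sqrt(2241405 - 2194309354/175735707) = sqrt(393892698038981/175735707) = sqrt(1412673709633017134583)/25105101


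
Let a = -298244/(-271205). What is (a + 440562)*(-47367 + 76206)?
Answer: 3445767798777906/271205 ≈ 1.2705e+10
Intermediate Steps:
a = 298244/271205 (a = -298244*(-1/271205) = 298244/271205 ≈ 1.0997)
(a + 440562)*(-47367 + 76206) = (298244/271205 + 440562)*(-47367 + 76206) = (119482915454/271205)*28839 = 3445767798777906/271205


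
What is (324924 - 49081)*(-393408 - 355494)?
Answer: -206579374386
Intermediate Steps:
(324924 - 49081)*(-393408 - 355494) = 275843*(-748902) = -206579374386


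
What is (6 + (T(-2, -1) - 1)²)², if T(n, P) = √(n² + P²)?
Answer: 164 - 48*√5 ≈ 56.669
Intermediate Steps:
T(n, P) = √(P² + n²)
(6 + (T(-2, -1) - 1)²)² = (6 + (√((-1)² + (-2)²) - 1)²)² = (6 + (√(1 + 4) - 1)²)² = (6 + (√5 - 1)²)² = (6 + (-1 + √5)²)²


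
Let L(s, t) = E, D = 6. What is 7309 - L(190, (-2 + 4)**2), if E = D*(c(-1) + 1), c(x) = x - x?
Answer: 7303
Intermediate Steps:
c(x) = 0
E = 6 (E = 6*(0 + 1) = 6*1 = 6)
L(s, t) = 6
7309 - L(190, (-2 + 4)**2) = 7309 - 1*6 = 7309 - 6 = 7303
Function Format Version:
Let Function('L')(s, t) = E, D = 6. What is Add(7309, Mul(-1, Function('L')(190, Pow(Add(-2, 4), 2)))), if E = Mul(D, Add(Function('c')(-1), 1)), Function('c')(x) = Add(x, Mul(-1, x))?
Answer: 7303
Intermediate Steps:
Function('c')(x) = 0
E = 6 (E = Mul(6, Add(0, 1)) = Mul(6, 1) = 6)
Function('L')(s, t) = 6
Add(7309, Mul(-1, Function('L')(190, Pow(Add(-2, 4), 2)))) = Add(7309, Mul(-1, 6)) = Add(7309, -6) = 7303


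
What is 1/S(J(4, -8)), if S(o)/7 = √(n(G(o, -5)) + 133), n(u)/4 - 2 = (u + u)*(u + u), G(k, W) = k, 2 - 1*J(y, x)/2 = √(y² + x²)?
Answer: 1/(7*√(5517 - 1024*√5)) ≈ 0.0025147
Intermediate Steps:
J(y, x) = 4 - 2*√(x² + y²) (J(y, x) = 4 - 2*√(y² + x²) = 4 - 2*√(x² + y²))
n(u) = 8 + 16*u² (n(u) = 8 + 4*((u + u)*(u + u)) = 8 + 4*((2*u)*(2*u)) = 8 + 4*(4*u²) = 8 + 16*u²)
S(o) = 7*√(141 + 16*o²) (S(o) = 7*√((8 + 16*o²) + 133) = 7*√(141 + 16*o²))
1/S(J(4, -8)) = 1/(7*√(141 + 16*(4 - 2*√((-8)² + 4²))²)) = 1/(7*√(141 + 16*(4 - 2*√(64 + 16))²)) = 1/(7*√(141 + 16*(4 - 8*√5)²))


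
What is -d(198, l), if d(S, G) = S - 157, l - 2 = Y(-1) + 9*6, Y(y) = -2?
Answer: -41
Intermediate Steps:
l = 54 (l = 2 + (-2 + 9*6) = 2 + (-2 + 54) = 2 + 52 = 54)
d(S, G) = -157 + S
-d(198, l) = -(-157 + 198) = -1*41 = -41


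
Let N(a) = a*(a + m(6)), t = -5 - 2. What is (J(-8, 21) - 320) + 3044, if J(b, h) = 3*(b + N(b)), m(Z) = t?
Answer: 3060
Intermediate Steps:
t = -7
m(Z) = -7
N(a) = a*(-7 + a) (N(a) = a*(a - 7) = a*(-7 + a))
J(b, h) = 3*b + 3*b*(-7 + b) (J(b, h) = 3*(b + b*(-7 + b)) = 3*b + 3*b*(-7 + b))
(J(-8, 21) - 320) + 3044 = (3*(-8)*(-6 - 8) - 320) + 3044 = (3*(-8)*(-14) - 320) + 3044 = (336 - 320) + 3044 = 16 + 3044 = 3060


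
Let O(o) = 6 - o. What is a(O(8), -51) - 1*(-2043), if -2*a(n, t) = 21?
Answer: 4065/2 ≈ 2032.5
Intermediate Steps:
a(n, t) = -21/2 (a(n, t) = -½*21 = -21/2)
a(O(8), -51) - 1*(-2043) = -21/2 - 1*(-2043) = -21/2 + 2043 = 4065/2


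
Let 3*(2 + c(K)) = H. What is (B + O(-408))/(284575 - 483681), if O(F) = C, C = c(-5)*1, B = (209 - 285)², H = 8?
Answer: -8665/298659 ≈ -0.029013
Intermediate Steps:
B = 5776 (B = (-76)² = 5776)
c(K) = ⅔ (c(K) = -2 + (⅓)*8 = -2 + 8/3 = ⅔)
C = ⅔ (C = (⅔)*1 = ⅔ ≈ 0.66667)
O(F) = ⅔
(B + O(-408))/(284575 - 483681) = (5776 + ⅔)/(284575 - 483681) = (17330/3)/(-199106) = (17330/3)*(-1/199106) = -8665/298659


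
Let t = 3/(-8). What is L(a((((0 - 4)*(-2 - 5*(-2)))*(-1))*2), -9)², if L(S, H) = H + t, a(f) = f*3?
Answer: 5625/64 ≈ 87.891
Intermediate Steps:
t = -3/8 (t = 3*(-⅛) = -3/8 ≈ -0.37500)
a(f) = 3*f
L(S, H) = -3/8 + H (L(S, H) = H - 3/8 = -3/8 + H)
L(a((((0 - 4)*(-2 - 5*(-2)))*(-1))*2), -9)² = (-3/8 - 9)² = (-75/8)² = 5625/64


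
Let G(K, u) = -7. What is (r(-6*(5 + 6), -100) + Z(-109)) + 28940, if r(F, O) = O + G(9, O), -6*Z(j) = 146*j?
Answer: 94456/3 ≈ 31485.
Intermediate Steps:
Z(j) = -73*j/3
r(F, O) = -7 + O (r(F, O) = O - 7 = -7 + O)
(r(-6*(5 + 6), -100) + Z(-109)) + 28940 = ((-7 - 100) - 73/3*(-109)) + 28940 = (-107 + 7957/3) + 28940 = 7636/3 + 28940 = 94456/3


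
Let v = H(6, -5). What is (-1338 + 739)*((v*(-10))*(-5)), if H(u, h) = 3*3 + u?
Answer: -449250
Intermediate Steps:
H(u, h) = 9 + u
v = 15 (v = 9 + 6 = 15)
(-1338 + 739)*((v*(-10))*(-5)) = (-1338 + 739)*((15*(-10))*(-5)) = -(-89850)*(-5) = -599*750 = -449250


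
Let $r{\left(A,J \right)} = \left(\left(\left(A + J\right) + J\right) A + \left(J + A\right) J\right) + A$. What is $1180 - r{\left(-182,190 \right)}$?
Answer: $35878$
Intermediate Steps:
$r{\left(A,J \right)} = A + A \left(A + 2 J\right) + J \left(A + J\right)$ ($r{\left(A,J \right)} = \left(\left(A + 2 J\right) A + \left(A + J\right) J\right) + A = \left(A \left(A + 2 J\right) + J \left(A + J\right)\right) + A = A + A \left(A + 2 J\right) + J \left(A + J\right)$)
$1180 - r{\left(-182,190 \right)} = 1180 - \left(-182 + \left(-182\right)^{2} + 190^{2} + 3 \left(-182\right) 190\right) = 1180 - \left(-182 + 33124 + 36100 - 103740\right) = 1180 - -34698 = 1180 + 34698 = 35878$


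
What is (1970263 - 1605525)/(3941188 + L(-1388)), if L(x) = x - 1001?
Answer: 364738/3938799 ≈ 0.092601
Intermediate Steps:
L(x) = -1001 + x
(1970263 - 1605525)/(3941188 + L(-1388)) = (1970263 - 1605525)/(3941188 + (-1001 - 1388)) = 364738/(3941188 - 2389) = 364738/3938799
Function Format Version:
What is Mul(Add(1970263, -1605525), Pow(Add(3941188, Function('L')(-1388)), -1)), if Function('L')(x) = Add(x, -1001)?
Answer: Rational(364738, 3938799) ≈ 0.092601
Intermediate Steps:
Function('L')(x) = Add(-1001, x)
Mul(Add(1970263, -1605525), Pow(Add(3941188, Function('L')(-1388)), -1)) = Mul(Add(1970263, -1605525), Pow(Add(3941188, Add(-1001, -1388)), -1)) = Mul(364738, Pow(Add(3941188, -2389), -1)) = Mul(364738, Pow(3938799, -1)) = Mul(364738, Rational(1, 3938799)) = Rational(364738, 3938799)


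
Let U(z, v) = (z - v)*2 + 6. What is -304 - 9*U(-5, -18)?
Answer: -592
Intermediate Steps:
U(z, v) = 6 - 2*v + 2*z (U(z, v) = (-2*v + 2*z) + 6 = 6 - 2*v + 2*z)
-304 - 9*U(-5, -18) = -304 - 9*(6 - 2*(-18) + 2*(-5)) = -304 - 9*(6 + 36 - 10) = -304 - 9*32 = -304 - 288 = -592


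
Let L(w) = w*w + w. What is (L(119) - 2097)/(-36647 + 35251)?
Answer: -12183/1396 ≈ -8.7271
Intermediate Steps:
L(w) = w + w² (L(w) = w² + w = w + w²)
(L(119) - 2097)/(-36647 + 35251) = (119*(1 + 119) - 2097)/(-36647 + 35251) = (119*120 - 2097)/(-1396) = (14280 - 2097)*(-1/1396) = 12183*(-1/1396) = -12183/1396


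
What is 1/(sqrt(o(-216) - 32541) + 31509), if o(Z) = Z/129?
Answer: 451629/14230844606 - I*sqrt(60171405)/42692533818 ≈ 3.1736e-5 - 1.8169e-7*I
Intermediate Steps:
o(Z) = Z/129 (o(Z) = Z*(1/129) = Z/129)
1/(sqrt(o(-216) - 32541) + 31509) = 1/(sqrt((1/129)*(-216) - 32541) + 31509) = 1/(sqrt(-72/43 - 32541) + 31509) = 1/(sqrt(-1399335/43) + 31509) = 1/(I*sqrt(60171405)/43 + 31509) = 1/(31509 + I*sqrt(60171405)/43)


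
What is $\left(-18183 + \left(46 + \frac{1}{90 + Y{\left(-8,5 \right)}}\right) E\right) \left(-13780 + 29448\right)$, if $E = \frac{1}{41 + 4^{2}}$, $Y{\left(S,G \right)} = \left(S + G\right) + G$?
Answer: $- \frac{124491946741}{437} \approx -2.8488 \cdot 10^{8}$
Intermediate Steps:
$Y{\left(S,G \right)} = S + 2 G$ ($Y{\left(S,G \right)} = \left(G + S\right) + G = S + 2 G$)
$E = \frac{1}{57}$ ($E = \frac{1}{41 + 16} = \frac{1}{57} \approx 0.017544$)
$\left(-18183 + \left(46 + \frac{1}{90 + Y{\left(-8,5 \right)}}\right) E\right) \left(-13780 + 29448\right) = \left(-18183 + \left(46 + \frac{1}{90 + \left(-8 + 2 \cdot 5\right)}\right) \frac{1}{57}\right) \left(-13780 + 29448\right) = \left(-18183 + \left(46 + \frac{1}{90 + \left(-8 + 10\right)}\right) \frac{1}{57}\right) 15668 = \left(-18183 + \left(46 + \frac{1}{90 + 2}\right) \frac{1}{57}\right) 15668 = \left(-18183 + \left(46 + \frac{1}{92}\right) \frac{1}{57}\right) 15668 = \left(-18183 + \frac{4233}{92} \cdot \frac{1}{57}\right) 15668 = \left(-18183 + \frac{1411}{1748}\right) 15668 = \left(- \frac{31782473}{1748}\right) 15668 = - \frac{124491946741}{437}$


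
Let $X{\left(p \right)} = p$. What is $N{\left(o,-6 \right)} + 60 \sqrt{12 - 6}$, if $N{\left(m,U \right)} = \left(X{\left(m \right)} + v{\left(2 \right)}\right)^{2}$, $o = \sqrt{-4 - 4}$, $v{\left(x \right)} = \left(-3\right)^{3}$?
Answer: $721 + 60 \sqrt{6} - 108 i \sqrt{2} \approx 867.97 - 152.74 i$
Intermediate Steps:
$v{\left(x \right)} = -27$
$o = 2 i \sqrt{2}$ ($o = \sqrt{-8} = 2 i \sqrt{2} \approx 2.8284 i$)
$N{\left(m,U \right)} = \left(-27 + m\right)^{2}$ ($N{\left(m,U \right)} = \left(m - 27\right)^{2} = \left(-27 + m\right)^{2}$)
$N{\left(o,-6 \right)} + 60 \sqrt{12 - 6} = \left(-27 + 2 i \sqrt{2}\right)^{2} + 60 \sqrt{12 - 6} = \left(-27 + 2 i \sqrt{2}\right)^{2} + 60 \sqrt{6}$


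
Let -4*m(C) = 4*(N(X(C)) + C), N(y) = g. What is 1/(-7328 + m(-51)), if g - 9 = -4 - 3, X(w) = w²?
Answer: -1/7279 ≈ -0.00013738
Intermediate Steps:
g = 2 (g = 9 + (-4 - 3) = 9 - 7 = 2)
N(y) = 2
m(C) = -2 - C (m(C) = -(2 + C) = -(8 + 4*C)/4 = -2 - C)
1/(-7328 + m(-51)) = 1/(-7328 + (-2 - 1*(-51))) = 1/(-7328 + (-2 + 51)) = 1/(-7328 + 49) = 1/(-7279) = -1/7279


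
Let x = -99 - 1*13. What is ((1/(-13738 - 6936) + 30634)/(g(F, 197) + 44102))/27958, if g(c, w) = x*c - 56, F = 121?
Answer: 633327315/17625644583848 ≈ 3.5932e-5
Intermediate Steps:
x = -112 (x = -99 - 13 = -112)
g(c, w) = -56 - 112*c (g(c, w) = -112*c - 56 = -56 - 112*c)
((1/(-13738 - 6936) + 30634)/(g(F, 197) + 44102))/27958 = ((1/(-13738 - 6936) + 30634)/((-56 - 112*121) + 44102))/27958 = ((1/(-20674) + 30634)/((-56 - 13552) + 44102))*(1/27958) = ((-1/20674 + 30634)/(-13608 + 44102))*(1/27958) = ((633327315/20674)/30494)*(1/27958) = ((633327315/20674)*(1/30494))*(1/27958) = (633327315/630432956)*(1/27958) = 633327315/17625644583848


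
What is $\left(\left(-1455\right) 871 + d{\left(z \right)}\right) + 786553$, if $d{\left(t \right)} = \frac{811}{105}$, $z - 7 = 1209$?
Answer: $- \frac{50478149}{105} \approx -4.8074 \cdot 10^{5}$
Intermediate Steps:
$z = 1216$ ($z = 7 + 1209 = 1216$)
$d{\left(t \right)} = \frac{811}{105}$ ($d{\left(t \right)} = 811 \cdot \frac{1}{105} = \frac{811}{105}$)
$\left(\left(-1455\right) 871 + d{\left(z \right)}\right) + 786553 = \left(\left(-1455\right) 871 + \frac{811}{105}\right) + 786553 = \left(-1267305 + \frac{811}{105}\right) + 786553 = - \frac{133066214}{105} + 786553 = - \frac{50478149}{105}$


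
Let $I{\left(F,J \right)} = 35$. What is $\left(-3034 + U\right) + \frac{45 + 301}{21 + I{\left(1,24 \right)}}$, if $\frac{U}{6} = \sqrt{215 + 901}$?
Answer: $- \frac{84779}{28} + 36 \sqrt{31} \approx -2827.4$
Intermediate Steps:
$U = 36 \sqrt{31}$ ($U = 6 \sqrt{215 + 901} = 6 \sqrt{1116} = 6 \cdot 6 \sqrt{31} = 36 \sqrt{31} \approx 200.44$)
$\left(-3034 + U\right) + \frac{45 + 301}{21 + I{\left(1,24 \right)}} = \left(-3034 + 36 \sqrt{31}\right) + \frac{45 + 301}{21 + 35} = \left(-3034 + 36 \sqrt{31}\right) + \frac{346}{56} = \left(-3034 + 36 \sqrt{31}\right) + 346 \cdot \frac{1}{56} = \left(-3034 + 36 \sqrt{31}\right) + \frac{173}{28} = - \frac{84779}{28} + 36 \sqrt{31}$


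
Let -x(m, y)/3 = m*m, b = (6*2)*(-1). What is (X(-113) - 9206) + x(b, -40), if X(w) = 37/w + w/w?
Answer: -1089018/113 ≈ -9637.3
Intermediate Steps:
b = -12 (b = 12*(-1) = -12)
x(m, y) = -3*m² (x(m, y) = -3*m*m = -3*m²)
X(w) = 1 + 37/w (X(w) = 37/w + 1 = 1 + 37/w)
(X(-113) - 9206) + x(b, -40) = ((37 - 113)/(-113) - 9206) - 3*(-12)² = (-1/113*(-76) - 9206) - 3*144 = (76/113 - 9206) - 432 = -1040202/113 - 432 = -1089018/113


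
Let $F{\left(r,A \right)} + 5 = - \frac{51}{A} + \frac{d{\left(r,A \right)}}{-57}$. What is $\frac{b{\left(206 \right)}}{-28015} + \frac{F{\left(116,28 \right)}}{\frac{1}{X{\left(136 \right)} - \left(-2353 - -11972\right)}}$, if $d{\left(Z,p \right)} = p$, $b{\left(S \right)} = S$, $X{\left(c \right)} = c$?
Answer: $\frac{1033530138873}{14903980} \approx 69346.0$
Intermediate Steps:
$F{\left(r,A \right)} = -5 - \frac{51}{A} - \frac{A}{57}$ ($F{\left(r,A \right)} = -5 + \left(- \frac{51}{A} + \frac{A}{-57}\right) = -5 + \left(- \frac{51}{A} + A \left(- \frac{1}{57}\right)\right) = -5 - \left(\frac{51}{A} + \frac{A}{57}\right) = -5 - \frac{51}{A} - \frac{A}{57}$)
$\frac{b{\left(206 \right)}}{-28015} + \frac{F{\left(116,28 \right)}}{\frac{1}{X{\left(136 \right)} - \left(-2353 - -11972\right)}} = \frac{206}{-28015} + \frac{-5 - \frac{51}{28} - \frac{28}{57}}{\frac{1}{136 - \left(-2353 - -11972\right)}} = 206 \left(- \frac{1}{28015}\right) + \frac{-5 - \frac{51}{28} - \frac{28}{57}}{\frac{1}{136 - \left(-2353 + 11972\right)}} = - \frac{206}{28015} + \frac{-5 - \frac{51}{28} - \frac{28}{57}}{\frac{1}{136 - 9619}} = - \frac{206}{28015} - \frac{11671}{1596 \frac{1}{136 - 9619}} = - \frac{206}{28015} - \frac{11671}{1596 \frac{1}{-9483}} = - \frac{206}{28015} - \frac{11671}{1596 \left(- \frac{1}{9483}\right)} = - \frac{206}{28015} - - \frac{36892031}{532} = - \frac{206}{28015} + \frac{36892031}{532} = \frac{1033530138873}{14903980}$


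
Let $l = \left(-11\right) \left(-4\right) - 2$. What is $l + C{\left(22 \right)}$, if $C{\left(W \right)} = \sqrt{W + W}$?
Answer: $42 + 2 \sqrt{11} \approx 48.633$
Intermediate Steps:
$C{\left(W \right)} = \sqrt{2} \sqrt{W}$ ($C{\left(W \right)} = \sqrt{2 W} = \sqrt{2} \sqrt{W}$)
$l = 42$ ($l = 44 - 2 = 42$)
$l + C{\left(22 \right)} = 42 + \sqrt{2} \sqrt{22} = 42 + 2 \sqrt{11}$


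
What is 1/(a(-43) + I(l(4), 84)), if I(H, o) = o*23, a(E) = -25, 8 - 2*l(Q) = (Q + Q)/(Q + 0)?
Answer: 1/1907 ≈ 0.00052438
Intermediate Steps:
l(Q) = 3 (l(Q) = 4 - (Q + Q)/(2*(Q + 0)) = 4 - 2*Q/(2*Q) = 4 - 1/2*2 = 4 - 1 = 3)
I(H, o) = 23*o
1/(a(-43) + I(l(4), 84)) = 1/(-25 + 23*84) = 1/(-25 + 1932) = 1/1907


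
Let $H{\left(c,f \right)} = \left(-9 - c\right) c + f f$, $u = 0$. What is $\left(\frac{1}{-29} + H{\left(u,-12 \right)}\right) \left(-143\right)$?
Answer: $- \frac{597025}{29} \approx -20587.0$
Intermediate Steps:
$H{\left(c,f \right)} = f^{2} + c \left(-9 - c\right)$ ($H{\left(c,f \right)} = c \left(-9 - c\right) + f^{2} = f^{2} + c \left(-9 - c\right)$)
$\left(\frac{1}{-29} + H{\left(u,-12 \right)}\right) \left(-143\right) = \left(\frac{1}{-29} - -144\right) \left(-143\right) = \left(- \frac{1}{29} + \left(144 - 0 + 0\right)\right) \left(-143\right) = \left(- \frac{1}{29} + \left(144 + 0 + 0\right)\right) \left(-143\right) = \left(- \frac{1}{29} + 144\right) \left(-143\right) = \frac{4175}{29} \left(-143\right) = - \frac{597025}{29}$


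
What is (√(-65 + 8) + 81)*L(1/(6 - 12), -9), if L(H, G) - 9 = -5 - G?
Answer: 1053 + 13*I*√57 ≈ 1053.0 + 98.148*I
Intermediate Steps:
L(H, G) = 4 - G (L(H, G) = 9 + (-5 - G) = 4 - G)
(√(-65 + 8) + 81)*L(1/(6 - 12), -9) = (√(-65 + 8) + 81)*(4 - 1*(-9)) = (√(-57) + 81)*(4 + 9) = (I*√57 + 81)*13 = (81 + I*√57)*13 = 1053 + 13*I*√57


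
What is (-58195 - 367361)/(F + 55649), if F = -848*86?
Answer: 425556/17279 ≈ 24.629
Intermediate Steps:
F = -72928
(-58195 - 367361)/(F + 55649) = (-58195 - 367361)/(-72928 + 55649) = -425556/(-17279) = -425556*(-1/17279) = 425556/17279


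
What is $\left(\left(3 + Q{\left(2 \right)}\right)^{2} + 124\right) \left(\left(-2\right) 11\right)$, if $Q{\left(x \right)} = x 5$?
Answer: $-6446$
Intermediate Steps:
$Q{\left(x \right)} = 5 x$
$\left(\left(3 + Q{\left(2 \right)}\right)^{2} + 124\right) \left(\left(-2\right) 11\right) = \left(\left(3 + 5 \cdot 2\right)^{2} + 124\right) \left(\left(-2\right) 11\right) = \left(\left(3 + 10\right)^{2} + 124\right) \left(-22\right) = \left(13^{2} + 124\right) \left(-22\right) = \left(169 + 124\right) \left(-22\right) = 293 \left(-22\right) = -6446$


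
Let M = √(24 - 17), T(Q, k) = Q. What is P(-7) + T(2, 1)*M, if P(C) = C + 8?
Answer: 1 + 2*√7 ≈ 6.2915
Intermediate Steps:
P(C) = 8 + C
M = √7 ≈ 2.6458
P(-7) + T(2, 1)*M = (8 - 7) + 2*√7 = 1 + 2*√7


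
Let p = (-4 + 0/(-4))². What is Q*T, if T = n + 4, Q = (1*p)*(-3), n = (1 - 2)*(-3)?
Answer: -336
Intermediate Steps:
n = 3 (n = -1*(-3) = 3)
p = 16 (p = (-4 + 0*(-¼))² = (-4 + 0)² = (-4)² = 16)
Q = -48 (Q = (1*16)*(-3) = 16*(-3) = -48)
T = 7 (T = 3 + 4 = 7)
Q*T = -48*7 = -336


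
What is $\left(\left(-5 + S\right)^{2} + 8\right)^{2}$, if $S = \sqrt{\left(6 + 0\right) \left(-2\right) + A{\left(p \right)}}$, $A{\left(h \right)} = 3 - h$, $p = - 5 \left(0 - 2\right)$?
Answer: $-1704 - 280 i \sqrt{19} \approx -1704.0 - 1220.5 i$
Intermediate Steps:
$p = 10$ ($p = \left(-5\right) \left(-2\right) = 10$)
$S = i \sqrt{19}$ ($S = \sqrt{\left(6 + 0\right) \left(-2\right) + \left(3 - 10\right)} = \sqrt{6 \left(-2\right) + \left(3 - 10\right)} = \sqrt{-12 - 7} = \sqrt{-19} = i \sqrt{19} \approx 4.3589 i$)
$\left(\left(-5 + S\right)^{2} + 8\right)^{2} = \left(\left(-5 + i \sqrt{19}\right)^{2} + 8\right)^{2} = \left(8 + \left(-5 + i \sqrt{19}\right)^{2}\right)^{2}$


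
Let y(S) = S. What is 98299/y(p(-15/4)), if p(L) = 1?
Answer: 98299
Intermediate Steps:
98299/y(p(-15/4)) = 98299/1 = 98299*1 = 98299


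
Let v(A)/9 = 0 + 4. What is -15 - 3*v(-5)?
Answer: -123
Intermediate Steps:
v(A) = 36 (v(A) = 9*(0 + 4) = 9*4 = 36)
-15 - 3*v(-5) = -15 - 3*36 = -15 - 108 = -123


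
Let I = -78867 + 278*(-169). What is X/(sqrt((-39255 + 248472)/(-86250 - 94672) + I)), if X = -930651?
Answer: 930651*I*sqrt(4119424234259390)/22769061995 ≈ 2623.4*I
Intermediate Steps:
I = -125849 (I = -78867 - 46982 = -125849)
X/(sqrt((-39255 + 248472)/(-86250 - 94672) + I)) = -930651/sqrt((-39255 + 248472)/(-86250 - 94672) - 125849) = -930651/sqrt(209217/(-180922) - 125849) = -930651/sqrt(209217*(-1/180922) - 125849) = -930651/sqrt(-209217/180922 - 125849) = -930651*(-I*sqrt(4119424234259390)/22769061995) = -(-930651)*I*sqrt(4119424234259390)/22769061995 = 930651*I*sqrt(4119424234259390)/22769061995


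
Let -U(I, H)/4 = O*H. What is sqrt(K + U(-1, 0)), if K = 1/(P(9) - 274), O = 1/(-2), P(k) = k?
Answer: I*sqrt(265)/265 ≈ 0.06143*I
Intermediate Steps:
O = -1/2 ≈ -0.50000
U(I, H) = 2*H (U(I, H) = -(-2)*H = 2*H)
K = -1/265 (K = 1/(9 - 274) = 1/(-265) = -1/265 ≈ -0.0037736)
sqrt(K + U(-1, 0)) = sqrt(-1/265 + 2*0) = sqrt(-1/265 + 0) = sqrt(-1/265) = I*sqrt(265)/265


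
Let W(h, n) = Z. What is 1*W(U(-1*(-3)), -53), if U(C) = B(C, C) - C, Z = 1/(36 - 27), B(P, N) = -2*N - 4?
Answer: ⅑ ≈ 0.11111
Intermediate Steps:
B(P, N) = -4 - 2*N
Z = ⅑ (Z = 1/9 = ⅑ ≈ 0.11111)
U(C) = -4 - 3*C (U(C) = (-4 - 2*C) - C = -4 - 3*C)
W(h, n) = ⅑
1*W(U(-1*(-3)), -53) = 1*(⅑) = ⅑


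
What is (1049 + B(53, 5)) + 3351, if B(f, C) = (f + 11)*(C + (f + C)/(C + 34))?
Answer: 187792/39 ≈ 4815.2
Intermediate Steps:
B(f, C) = (11 + f)*(C + (C + f)/(34 + C))
(1049 + B(53, 5)) + 3351 = (1049 + (53**2 + 11*53 + 11*5**2 + 385*5 + 53*5**2 + 35*5*53)/(34 + 5)) + 3351 = (1049 + (2809 + 583 + 11*25 + 1925 + 53*25 + 9275)/39) + 3351 = (1049 + (2809 + 583 + 275 + 1925 + 1325 + 9275)/39) + 3351 = (1049 + (1/39)*16192) + 3351 = (1049 + 16192/39) + 3351 = 57103/39 + 3351 = 187792/39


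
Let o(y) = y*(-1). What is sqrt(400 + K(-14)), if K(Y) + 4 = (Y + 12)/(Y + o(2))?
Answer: sqrt(6338)/4 ≈ 19.903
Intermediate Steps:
o(y) = -y
K(Y) = -4 + (12 + Y)/(-2 + Y) (K(Y) = -4 + (Y + 12)/(Y - 1*2) = -4 + (12 + Y)/(Y - 2) = -4 + (12 + Y)/(-2 + Y))
sqrt(400 + K(-14)) = sqrt(400 + (20 - 3*(-14))/(-2 - 14)) = sqrt(400 + (20 + 42)/(-16)) = sqrt(400 - 1/16*62) = sqrt(400 - 31/8) = sqrt(3169/8) = sqrt(6338)/4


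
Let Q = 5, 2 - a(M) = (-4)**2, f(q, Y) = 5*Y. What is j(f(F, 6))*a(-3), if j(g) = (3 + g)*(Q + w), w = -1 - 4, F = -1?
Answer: 0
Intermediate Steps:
w = -5
a(M) = -14 (a(M) = 2 - 1*(-4)**2 = 2 - 1*16 = 2 - 16 = -14)
j(g) = 0 (j(g) = (3 + g)*(5 - 5) = (3 + g)*0 = 0)
j(f(F, 6))*a(-3) = 0*(-14) = 0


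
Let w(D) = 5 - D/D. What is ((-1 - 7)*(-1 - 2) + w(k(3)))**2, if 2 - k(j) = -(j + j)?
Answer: 784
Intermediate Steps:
k(j) = 2 + 2*j (k(j) = 2 - (-1)*(j + j) = 2 - (-1)*2*j = 2 - (-2)*j = 2 + 2*j)
w(D) = 4 (w(D) = 5 - 1*1 = 5 - 1 = 4)
((-1 - 7)*(-1 - 2) + w(k(3)))**2 = ((-1 - 7)*(-1 - 2) + 4)**2 = (-8*(-3) + 4)**2 = (24 + 4)**2 = 28**2 = 784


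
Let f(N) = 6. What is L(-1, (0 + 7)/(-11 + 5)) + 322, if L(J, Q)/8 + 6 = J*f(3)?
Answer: 226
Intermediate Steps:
L(J, Q) = -48 + 48*J (L(J, Q) = -48 + 8*(J*6) = -48 + 8*(6*J) = -48 + 48*J)
L(-1, (0 + 7)/(-11 + 5)) + 322 = (-48 + 48*(-1)) + 322 = (-48 - 48) + 322 = -96 + 322 = 226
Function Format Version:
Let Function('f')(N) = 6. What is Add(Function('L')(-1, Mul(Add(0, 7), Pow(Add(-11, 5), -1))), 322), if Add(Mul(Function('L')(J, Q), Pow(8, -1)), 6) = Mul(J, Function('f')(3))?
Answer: 226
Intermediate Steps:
Function('L')(J, Q) = Add(-48, Mul(48, J)) (Function('L')(J, Q) = Add(-48, Mul(8, Mul(J, 6))) = Add(-48, Mul(8, Mul(6, J))) = Add(-48, Mul(48, J)))
Add(Function('L')(-1, Mul(Add(0, 7), Pow(Add(-11, 5), -1))), 322) = Add(Add(-48, Mul(48, -1)), 322) = Add(Add(-48, -48), 322) = Add(-96, 322) = 226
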